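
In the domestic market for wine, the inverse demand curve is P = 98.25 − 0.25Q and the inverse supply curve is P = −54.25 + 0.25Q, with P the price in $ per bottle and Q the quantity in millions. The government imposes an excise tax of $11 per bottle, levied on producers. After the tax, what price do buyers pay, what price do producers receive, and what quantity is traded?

Inverting to Q(P) form: Qd = 393 − 4P; Qs = 4P + 217.
Without the tax, 393 − 4P = 4P + 217 gives 8P = 176, so P* = $22 and Q* = 305.
With the tax collected from producers, supply shifts: Qs = 4(P − 11) + 217.
New equilibrium: buyers pay $27.5, producers receive $16.5, Q = 283. (Wedge: Pb − Ps = 11.)
The less price-elastic side of the market bears the larger share of a per-unit tax.

Buyers pay $27.5; producers receive $16.5; quantity = 283.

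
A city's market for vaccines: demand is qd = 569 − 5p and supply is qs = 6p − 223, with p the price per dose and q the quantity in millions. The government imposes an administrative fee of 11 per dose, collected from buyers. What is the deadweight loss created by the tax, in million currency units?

Before the tax: set 569 − 5p = 6p − 223 → p* = 72, q* = 209.
With the tax collected from buyers, demand (in seller-price terms) shifts: qd = 569 − 5(p + 11).
New equilibrium: buyers pay 78, sellers receive 67, q = 179. (Wedge: pb − ps = 11.)
Quantity falls by |ΔQ| = |209 − 179| = 30.
DWL = ½ · t · |ΔQ| = ½ · 11 · 30 = 165.

Deadweight loss = 165 million.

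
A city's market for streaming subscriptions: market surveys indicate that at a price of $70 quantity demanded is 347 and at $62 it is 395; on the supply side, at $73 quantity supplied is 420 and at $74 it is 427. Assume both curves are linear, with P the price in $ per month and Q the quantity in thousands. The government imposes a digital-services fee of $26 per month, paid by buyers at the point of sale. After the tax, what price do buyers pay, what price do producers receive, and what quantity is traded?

Buyers pay $80; producers receive $54; quantity = 287.

Demand slope: (395 − 347)/(62 − 70) = -6, so Qd = 767 − 6P.
Supply slope: (427 − 420)/(74 − 73) = 7, so Qs = 7P − 91.
Before the tax: set 767 − 6P = 7P − 91 → P* = $66, Q* = 371.
With the tax collected from buyers, demand (in seller-price terms) shifts: Qd = 767 − 6(P + 26).
New equilibrium: buyers pay $80, producers receive $54, Q = 287. (Wedge: Pb − Ps = 26.)
The less price-elastic side of the market bears the larger share of a per-unit tax.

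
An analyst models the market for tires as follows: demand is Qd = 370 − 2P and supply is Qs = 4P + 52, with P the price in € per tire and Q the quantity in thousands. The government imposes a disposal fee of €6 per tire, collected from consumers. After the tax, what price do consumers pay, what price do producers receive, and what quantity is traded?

Without the tax, 370 − 2P = 4P + 52 gives 6P = 318, so P* = €53 and Q* = 264.
With the tax collected from consumers, demand (in seller-price terms) shifts: Qd = 370 − 2(P + 6).
New equilibrium: consumers pay €57, producers receive €51, Q = 256. (Wedge: Pb − Ps = 6.)

Consumers pay €57; producers receive €51; quantity = 256.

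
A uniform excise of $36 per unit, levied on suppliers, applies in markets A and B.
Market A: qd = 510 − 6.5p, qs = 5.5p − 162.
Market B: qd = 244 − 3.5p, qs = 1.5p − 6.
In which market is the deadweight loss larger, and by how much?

Market A: pre-tax p* = $56, q* = 146; post-tax q = 38.75; deadweight loss = $1930.5.
Market B: pre-tax p* = $50, q* = 69; post-tax q = 31.2; deadweight loss = $680.4.
Difference: $1930.5 vs $680.4 → market A is larger by $1250.1.

Market A, by $1250.1.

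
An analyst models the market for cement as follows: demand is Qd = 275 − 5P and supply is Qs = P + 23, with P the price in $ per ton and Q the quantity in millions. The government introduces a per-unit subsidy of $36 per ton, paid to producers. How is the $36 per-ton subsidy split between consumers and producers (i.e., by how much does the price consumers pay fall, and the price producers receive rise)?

Consumers gain $6 per ton; producers gain $30 per ton.

Before the subsidy: set 275 − 5P = P + 23 → P* = $42, Q* = 65.
With a per-unit subsidy paid to producers, each receives P + 36 per unit sold, so supply becomes Qs = (P + 36) + 23.
Solving gives Q = 95 with consumers paying $36 and producers receiving $72 (the $36 wedge).
Gain to consumers: $6; to producers: $30. (They sum to $36.)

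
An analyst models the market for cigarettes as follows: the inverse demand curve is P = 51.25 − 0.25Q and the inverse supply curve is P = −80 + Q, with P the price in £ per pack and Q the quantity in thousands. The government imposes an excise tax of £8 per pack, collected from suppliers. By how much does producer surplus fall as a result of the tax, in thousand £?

Rewrite in direct form: Qd = 205 − 4P and Qs = P + 80.
Without the tax, 205 − 4P = P + 80 gives 5P = 125, so P* = £25 and Q* = 105.
With the tax collected from suppliers, supply shifts: Qs = (P − 8) + 80.
New equilibrium: consumers pay £26.6, suppliers receive £18.6, Q = 98.6. (Wedge: Pb − Ps = 8.)
ΔPS is the trapezoid between Q = 98.6 and Q = 105 of height £6.4: ½ · (105 + 98.6) · 6.4 = £651.52.

Producer surplus falls by £651.52 thousand.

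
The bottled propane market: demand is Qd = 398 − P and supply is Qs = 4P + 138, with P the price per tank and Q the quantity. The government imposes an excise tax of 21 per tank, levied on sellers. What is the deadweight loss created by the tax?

Deadweight loss = 176.4.

Without the tax, 398 − P = 4P + 138 gives 5P = 260, so P* = 52 and Q* = 346.
With the tax collected from sellers, supply shifts: Qs = 4(P − 21) + 138.
Solving gives Q = 329.2 with buyers paying 68.8 and sellers receiving 47.8 (the 21 wedge).
Quantity falls by |ΔQ| = |346 − 329.2| = 16.8.
DWL = ½ · t · |ΔQ| = ½ · 21 · 16.8 = 176.4.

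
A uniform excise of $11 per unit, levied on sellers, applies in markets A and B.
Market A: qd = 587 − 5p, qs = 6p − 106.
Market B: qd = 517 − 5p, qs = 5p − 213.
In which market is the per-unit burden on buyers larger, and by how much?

Market A: pre-tax p* = $63, q* = 272; post-tax q = 242; per-unit burden on buyers = $6.
Market B: pre-tax p* = $73, q* = 152; post-tax q = 124.5; per-unit burden on buyers = $5.5.
Difference: $6 vs $5.5 → market A is larger by $0.5.

Market A, by $0.5.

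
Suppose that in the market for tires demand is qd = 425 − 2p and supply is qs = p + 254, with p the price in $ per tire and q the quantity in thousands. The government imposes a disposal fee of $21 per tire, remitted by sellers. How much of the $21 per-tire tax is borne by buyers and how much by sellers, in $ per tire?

Buyers bear $7 per tire; sellers bear $14 per tire.

Before the tax: set 425 − 2p = p + 254 → p* = $57, q* = 311.
With the tax collected from sellers, supply shifts: qs = (p − 21) + 254.
New equilibrium: buyers pay $64, sellers receive $43, q = 297. (Wedge: pb − ps = 21.)
Burden on buyers: $7; on sellers: $14. (They sum to $21.)
The less price-elastic side of the market bears the larger share of a per-unit tax.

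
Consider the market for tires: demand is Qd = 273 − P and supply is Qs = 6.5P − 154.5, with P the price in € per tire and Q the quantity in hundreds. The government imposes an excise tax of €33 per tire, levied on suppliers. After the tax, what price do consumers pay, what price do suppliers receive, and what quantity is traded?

Without the tax, 273 − P = 6.5P − 154.5 gives 7.5P = 427.5, so P* = €57 and Q* = 216.
With the tax collected from suppliers, supply shifts: Qs = 6.5(P − 33) − 154.5.
New equilibrium: consumers pay €85.6, suppliers receive €52.6, Q = 187.4. (Wedge: Pb − Ps = 33.)
The less price-elastic side of the market bears the larger share of a per-unit tax.

Consumers pay €85.6; suppliers receive €52.6; quantity = 187.4.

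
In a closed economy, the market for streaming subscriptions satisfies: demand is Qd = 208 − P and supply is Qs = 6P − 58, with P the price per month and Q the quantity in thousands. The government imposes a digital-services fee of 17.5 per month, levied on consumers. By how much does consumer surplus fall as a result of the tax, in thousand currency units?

Before the tax: set 208 − P = 6P − 58 → P* = 38, Q* = 170.
With the tax collected from consumers, demand (in seller-price terms) shifts: Qd = 208 − (P + 17.5).
Solving gives Q = 155 with consumers paying 53 and producers receiving 35.5 (the 17.5 wedge).
ΔCS is the trapezoid between Q = 155 and Q = 170 of height 15: ½ · (170 + 155) · 15 = 2437.5.

Consumer surplus falls by 2437.5 thousand.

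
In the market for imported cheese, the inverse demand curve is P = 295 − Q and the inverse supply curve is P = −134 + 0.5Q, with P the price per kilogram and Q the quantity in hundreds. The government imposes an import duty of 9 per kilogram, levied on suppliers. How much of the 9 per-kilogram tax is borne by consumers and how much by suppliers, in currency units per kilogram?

Inverting to Q(P) form: Qd = 295 − P; Qs = 2P + 268.
Without the tax, 295 − P = 2P + 268 gives 3P = 27, so P* = 9 and Q* = 286.
With the tax collected from suppliers, supply shifts: Qs = 2(P − 9) + 268.
New equilibrium: consumers pay 15, suppliers receive 6, Q = 280. (Wedge: Pb − Ps = 9.)
Burden on consumers: 6; on suppliers: 3. (They sum to 9.)

Consumers bear 6 per kilogram; suppliers bear 3 per kilogram.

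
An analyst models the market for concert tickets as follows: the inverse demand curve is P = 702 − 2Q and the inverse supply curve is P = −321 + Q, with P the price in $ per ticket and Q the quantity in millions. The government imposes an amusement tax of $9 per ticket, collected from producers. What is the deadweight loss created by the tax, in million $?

Inverting to Q(P) form: Qd = 351 − 0.5P; Qs = P + 321.
Before the tax: set 351 − 0.5P = P + 321 → P* = $20, Q* = 341.
With the tax collected from producers, supply shifts: Qs = (P − 9) + 321.
New equilibrium: consumers pay $26, producers receive $17, Q = 338. (Wedge: Pb − Ps = 9.)
Quantity falls by |ΔQ| = |341 − 338| = 3.
DWL = ½ · t · |ΔQ| = ½ · 9 · 3 = $13.5.

Deadweight loss = $13.5 million.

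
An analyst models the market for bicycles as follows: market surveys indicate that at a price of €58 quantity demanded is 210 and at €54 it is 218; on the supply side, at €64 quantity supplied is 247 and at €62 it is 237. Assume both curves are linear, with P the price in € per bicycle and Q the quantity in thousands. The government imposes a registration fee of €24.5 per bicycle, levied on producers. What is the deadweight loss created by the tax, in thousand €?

Deadweight loss = €428.75 thousand.

Demand slope: (218 − 210)/(54 − 58) = -2, so Qd = 326 − 2P.
Supply slope: (237 − 247)/(62 − 64) = 5, so Qs = 5P − 73.
Without the tax, 326 − 2P = 5P − 73 gives 7P = 399, so P* = €57 and Q* = 212.
With the tax collected from producers, supply shifts: Qs = 5(P − 24.5) − 73.
New equilibrium: buyers pay €74.5, producers receive €50, Q = 177. (Wedge: Pb − Ps = 24.5.)
Quantity falls by |ΔQ| = |212 − 177| = 35.
DWL = ½ · t · |ΔQ| = ½ · 24.5 · 35 = €428.75.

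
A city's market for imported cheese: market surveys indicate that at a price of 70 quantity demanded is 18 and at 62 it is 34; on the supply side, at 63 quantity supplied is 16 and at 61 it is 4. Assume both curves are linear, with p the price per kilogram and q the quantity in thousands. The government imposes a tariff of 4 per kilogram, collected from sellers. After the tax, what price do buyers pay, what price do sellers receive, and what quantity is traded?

Buyers pay 68; sellers receive 64; quantity = 22.

Demand slope: (34 − 18)/(62 − 70) = -2, so qd = 158 − 2p.
Supply slope: (4 − 16)/(61 − 63) = 6, so qs = 6p − 362.
Without the tax, 158 − 2p = 6p − 362 gives 8p = 520, so p* = 65 and q* = 28.
With the tax collected from sellers, supply shifts: qs = 6(p − 4) − 362.
Solving gives q = 22 with buyers paying 68 and sellers receiving 64 (the 4 wedge).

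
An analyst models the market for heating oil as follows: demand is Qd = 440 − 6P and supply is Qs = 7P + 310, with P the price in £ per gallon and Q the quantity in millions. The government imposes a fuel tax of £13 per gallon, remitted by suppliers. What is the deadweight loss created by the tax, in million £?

Without the tax, 440 − 6P = 7P + 310 gives 13P = 130, so P* = £10 and Q* = 380.
With the tax collected from suppliers, supply shifts: Qs = 7(P − 13) + 310.
New equilibrium: buyers pay £17, suppliers receive £4, Q = 338. (Wedge: Pb − Ps = 13.)
Quantity falls by |ΔQ| = |380 − 338| = 42.
DWL = ½ · t · |ΔQ| = ½ · 13 · 42 = £273.

Deadweight loss = £273 million.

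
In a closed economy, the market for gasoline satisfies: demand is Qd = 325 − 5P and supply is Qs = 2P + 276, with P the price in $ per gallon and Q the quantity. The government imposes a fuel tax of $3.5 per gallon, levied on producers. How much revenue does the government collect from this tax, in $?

Without the tax, 325 − 5P = 2P + 276 gives 7P = 49, so P* = $7 and Q* = 290.
With the tax collected from producers, supply shifts: Qs = 2(P − 3.5) + 276.
New equilibrium: buyers pay $8, producers receive $4.5, Q = 285. (Wedge: Pb − Ps = 3.5.)
Revenue = t · Q = 3.5 · 285 = $997.5.

Tax revenue = $997.5.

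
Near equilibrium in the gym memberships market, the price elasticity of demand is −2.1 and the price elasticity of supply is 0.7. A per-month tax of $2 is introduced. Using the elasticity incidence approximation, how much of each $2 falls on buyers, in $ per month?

Buyers bear ≈ $0.5 per month.

Incidence ratio: buyers' share ≈ εs / (εs + |εd|) = 0.7 / (0.7 + 2.1) = 0.25.
So buyers bear ≈ 0.25 × $2 = $0.5; producers bear $1.5.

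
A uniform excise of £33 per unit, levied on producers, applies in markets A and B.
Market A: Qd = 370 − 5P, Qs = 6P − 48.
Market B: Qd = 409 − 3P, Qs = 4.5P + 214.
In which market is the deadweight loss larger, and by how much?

Market A: pre-tax P* = £38, Q* = 180; post-tax Q = 90; deadweight loss = £1485.
Market B: pre-tax P* = £26, Q* = 331; post-tax Q = 271.6; deadweight loss = £980.1.
Difference: £1485 vs £980.1 → market A is larger by £504.9.

Market A, by £504.9.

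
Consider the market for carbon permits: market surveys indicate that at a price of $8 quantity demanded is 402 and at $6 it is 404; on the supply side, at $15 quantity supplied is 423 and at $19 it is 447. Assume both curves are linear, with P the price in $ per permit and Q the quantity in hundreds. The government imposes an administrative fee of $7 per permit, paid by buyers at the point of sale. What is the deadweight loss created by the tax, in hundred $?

Deadweight loss = $21 hundred.

Demand slope: (404 − 402)/(6 − 8) = -1, so Qd = 410 − P.
Supply slope: (447 − 423)/(19 − 15) = 6, so Qs = 6P + 333.
Before the tax: set 410 − P = 6P + 333 → P* = $11, Q* = 399.
With the tax collected from buyers, demand (in seller-price terms) shifts: Qd = 410 − (P + 7).
New equilibrium: buyers pay $17, suppliers receive $10, Q = 393. (Wedge: Pb − Ps = 7.)
Quantity falls by |ΔQ| = |399 − 393| = 6.
DWL = ½ · t · |ΔQ| = ½ · 7 · 6 = $21.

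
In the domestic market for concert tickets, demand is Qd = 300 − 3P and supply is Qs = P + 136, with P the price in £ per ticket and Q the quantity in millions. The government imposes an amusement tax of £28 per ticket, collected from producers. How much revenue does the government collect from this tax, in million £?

Without the tax, 300 − 3P = P + 136 gives 4P = 164, so P* = £41 and Q* = 177.
With the tax collected from producers, supply shifts: Qs = (P − 28) + 136.
Solving gives Q = 156 with consumers paying £48 and producers receiving £20 (the £28 wedge).
Revenue = t · Q = 28 · 156 = £4368.

Tax revenue = £4368 million.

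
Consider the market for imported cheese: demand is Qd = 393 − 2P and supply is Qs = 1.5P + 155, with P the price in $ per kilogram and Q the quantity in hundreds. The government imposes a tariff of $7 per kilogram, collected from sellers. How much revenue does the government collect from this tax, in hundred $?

Tax revenue = $1757 hundred.

Before the tax: set 393 − 2P = 1.5P + 155 → P* = $68, Q* = 257.
With the tax collected from sellers, supply shifts: Qs = 1.5(P − 7) + 155.
New equilibrium: consumers pay $71, sellers receive $64, Q = 251. (Wedge: Pb − Ps = 7.)
Revenue = t · Q = 7 · 251 = $1757.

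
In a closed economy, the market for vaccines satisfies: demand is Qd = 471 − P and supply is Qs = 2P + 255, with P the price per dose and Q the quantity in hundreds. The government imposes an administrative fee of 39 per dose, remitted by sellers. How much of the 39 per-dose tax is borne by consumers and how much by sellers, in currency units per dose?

Consumers bear 26 per dose; sellers bear 13 per dose.

Before the tax: set 471 − P = 2P + 255 → P* = 72, Q* = 399.
With the tax collected from sellers, supply shifts: Qs = 2(P − 39) + 255.
Solving gives Q = 373 with consumers paying 98 and sellers receiving 59 (the 39 wedge).
Burden on consumers: 26; on sellers: 13. (They sum to 39.)
The less price-elastic side of the market bears the larger share of a per-unit tax.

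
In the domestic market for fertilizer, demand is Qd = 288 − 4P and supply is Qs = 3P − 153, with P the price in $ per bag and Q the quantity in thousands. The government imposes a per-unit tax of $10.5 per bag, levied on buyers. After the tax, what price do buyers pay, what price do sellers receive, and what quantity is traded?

Buyers pay $67.5; sellers receive $57; quantity = 18.

Before the tax: set 288 − 4P = 3P − 153 → P* = $63, Q* = 36.
With the tax collected from buyers, demand (in seller-price terms) shifts: Qd = 288 − 4(P + 10.5).
New equilibrium: buyers pay $67.5, sellers receive $57, Q = 18. (Wedge: Pb − Ps = 10.5.)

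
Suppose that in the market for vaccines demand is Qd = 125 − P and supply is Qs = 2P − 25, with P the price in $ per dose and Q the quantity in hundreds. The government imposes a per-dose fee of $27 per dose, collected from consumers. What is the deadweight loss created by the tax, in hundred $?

Without the tax, 125 − P = 2P − 25 gives 3P = 150, so P* = $50 and Q* = 75.
With the tax collected from consumers, demand (in seller-price terms) shifts: Qd = 125 − (P + 27).
New equilibrium: consumers pay $68, producers receive $41, Q = 57. (Wedge: Pb − Ps = 27.)
Quantity falls by |ΔQ| = |75 − 57| = 18.
DWL = ½ · t · |ΔQ| = ½ · 27 · 18 = $243.

Deadweight loss = $243 hundred.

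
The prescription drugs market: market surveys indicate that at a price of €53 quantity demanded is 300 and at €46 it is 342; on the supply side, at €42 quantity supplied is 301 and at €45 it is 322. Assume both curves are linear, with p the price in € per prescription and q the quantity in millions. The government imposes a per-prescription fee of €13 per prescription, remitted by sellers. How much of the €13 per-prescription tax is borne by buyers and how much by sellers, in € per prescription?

Demand slope: (342 − 300)/(46 − 53) = -6, so qd = 618 − 6p.
Supply slope: (322 − 301)/(45 − 42) = 7, so qs = 7p + 7.
Without the tax, 618 − 6p = 7p + 7 gives 13p = 611, so p* = €47 and q* = 336.
With the tax collected from sellers, supply shifts: qs = 7(p − 13) + 7.
Solving gives q = 294 with buyers paying €54 and sellers receiving €41 (the €13 wedge).
Burden on buyers: €7; on sellers: €6. (They sum to €13.)

Buyers bear €7 per prescription; sellers bear €6 per prescription.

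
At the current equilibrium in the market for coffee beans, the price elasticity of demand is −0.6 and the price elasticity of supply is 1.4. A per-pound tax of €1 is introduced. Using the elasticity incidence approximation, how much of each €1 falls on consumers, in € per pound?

Incidence ratio: consumers' share ≈ εs / (εs + |εd|) = 1.4 / (1.4 + 0.6) = 0.7.
So consumers bear ≈ 0.7 × €1 = €0.7; producers bear €0.3.

Consumers bear ≈ €0.7 per pound.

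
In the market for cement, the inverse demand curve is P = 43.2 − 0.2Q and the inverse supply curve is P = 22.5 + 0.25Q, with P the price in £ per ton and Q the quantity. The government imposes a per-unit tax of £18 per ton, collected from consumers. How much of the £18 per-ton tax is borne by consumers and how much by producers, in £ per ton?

Rewrite in direct form: Qd = 216 − 5P and Qs = 4P − 90.
Before the tax: set 216 − 5P = 4P − 90 → P* = £34, Q* = 46.
With the tax collected from consumers, demand (in seller-price terms) shifts: Qd = 216 − 5(P + 18).
New equilibrium: consumers pay £42, producers receive £24, Q = 6. (Wedge: Pb − Ps = 18.)
Burden on consumers: £8; on producers: £10. (They sum to £18.)
The less price-elastic side of the market bears the larger share of a per-unit tax.

Consumers bear £8 per ton; producers bear £10 per ton.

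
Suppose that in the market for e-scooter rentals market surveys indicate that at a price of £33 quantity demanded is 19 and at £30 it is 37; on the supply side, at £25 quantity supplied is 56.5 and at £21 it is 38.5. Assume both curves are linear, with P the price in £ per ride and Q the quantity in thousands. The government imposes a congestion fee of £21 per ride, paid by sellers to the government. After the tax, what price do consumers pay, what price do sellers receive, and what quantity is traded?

Consumers pay £35; sellers receive £14; quantity = 7.

Demand slope: (37 − 19)/(30 − 33) = -6, so Qd = 217 − 6P.
Supply slope: (38.5 − 56.5)/(21 − 25) = 4.5, so Qs = 4.5P − 56.
Before the tax: set 217 − 6P = 4.5P − 56 → P* = £26, Q* = 61.
With the tax collected from sellers, supply shifts: Qs = 4.5(P − 21) − 56.
New equilibrium: consumers pay £35, sellers receive £14, Q = 7. (Wedge: Pb − Ps = 21.)
The less price-elastic side of the market bears the larger share of a per-unit tax.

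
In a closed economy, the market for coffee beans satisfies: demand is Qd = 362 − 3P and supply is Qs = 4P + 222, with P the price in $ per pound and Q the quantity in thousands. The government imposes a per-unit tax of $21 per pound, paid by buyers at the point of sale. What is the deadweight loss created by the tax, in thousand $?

Before the tax: set 362 − 3P = 4P + 222 → P* = $20, Q* = 302.
With the tax collected from buyers, demand (in seller-price terms) shifts: Qd = 362 − 3(P + 21).
Solving gives Q = 266 with buyers paying $32 and suppliers receiving $11 (the $21 wedge).
Quantity falls by |ΔQ| = |302 − 266| = 36.
DWL = ½ · t · |ΔQ| = ½ · 21 · 36 = $378.

Deadweight loss = $378 thousand.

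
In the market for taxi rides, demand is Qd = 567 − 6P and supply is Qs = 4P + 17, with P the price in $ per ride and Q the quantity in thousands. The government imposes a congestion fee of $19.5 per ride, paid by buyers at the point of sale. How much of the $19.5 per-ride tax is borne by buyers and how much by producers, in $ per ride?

Buyers bear $7.8 per ride; producers bear $11.7 per ride.

Before the tax: set 567 − 6P = 4P + 17 → P* = $55, Q* = 237.
With the tax collected from buyers, demand (in seller-price terms) shifts: Qd = 567 − 6(P + 19.5).
Solving gives Q = 190.2 with buyers paying $62.8 and producers receiving $43.3 (the $19.5 wedge).
Burden on buyers: $7.8; on producers: $11.7. (They sum to $19.5.)
The less price-elastic side of the market bears the larger share of a per-unit tax.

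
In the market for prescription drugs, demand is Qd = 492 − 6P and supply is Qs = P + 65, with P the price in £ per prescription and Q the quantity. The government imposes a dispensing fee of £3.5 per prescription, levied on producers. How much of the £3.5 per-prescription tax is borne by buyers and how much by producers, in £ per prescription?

Buyers bear £0.5 per prescription; producers bear £3 per prescription.

Without the tax, 492 − 6P = P + 65 gives 7P = 427, so P* = £61 and Q* = 126.
With the tax collected from producers, supply shifts: Qs = (P − 3.5) + 65.
Solving gives Q = 123 with buyers paying £61.5 and producers receiving £58 (the £3.5 wedge).
Burden on buyers: £0.5; on producers: £3. (They sum to £3.5.)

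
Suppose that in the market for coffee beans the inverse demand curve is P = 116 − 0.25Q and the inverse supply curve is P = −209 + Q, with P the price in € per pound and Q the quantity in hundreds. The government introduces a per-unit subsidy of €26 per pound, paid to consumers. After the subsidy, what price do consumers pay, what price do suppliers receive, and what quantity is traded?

Inverting to Q(P) form: Qd = 464 − 4P; Qs = P + 209.
Without the subsidy, 464 − 4P = P + 209 gives 5P = 255, so P* = €51 and Q* = 260.
With a per-unit subsidy paid to consumers, each effectively pays P − 26, so demand becomes Qd = 464 − 4(P − 26).
Solving gives Q = 280.8 with consumers paying €45.8 and suppliers receiving €71.8 (the €26 wedge).

Consumers pay €45.8; suppliers receive €71.8; quantity = 280.8.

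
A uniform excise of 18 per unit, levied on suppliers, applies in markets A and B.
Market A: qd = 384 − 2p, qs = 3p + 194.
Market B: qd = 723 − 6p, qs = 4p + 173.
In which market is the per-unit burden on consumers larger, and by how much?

Market A: pre-tax p* = 38, q* = 308; post-tax q = 286.4; per-unit burden on consumers = 10.8.
Market B: pre-tax p* = 55, q* = 393; post-tax q = 349.8; per-unit burden on consumers = 7.2.
Difference: 10.8 vs 7.2 → market A is larger by 3.6.

Market A, by 3.6.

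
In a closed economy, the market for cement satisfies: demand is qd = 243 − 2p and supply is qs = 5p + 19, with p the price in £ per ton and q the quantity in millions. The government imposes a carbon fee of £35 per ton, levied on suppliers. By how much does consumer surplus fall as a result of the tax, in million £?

Consumer surplus falls by £3850 million.

Before the tax: set 243 − 2p = 5p + 19 → p* = £32, q* = 179.
With the tax collected from suppliers, supply shifts: qs = 5(p − 35) + 19.
New equilibrium: consumers pay £57, suppliers receive £22, q = 129. (Wedge: pb − ps = 35.)
ΔCS is the trapezoid between Q = 129 and Q = 179 of height £25: ½ · (179 + 129) · 25 = £3850.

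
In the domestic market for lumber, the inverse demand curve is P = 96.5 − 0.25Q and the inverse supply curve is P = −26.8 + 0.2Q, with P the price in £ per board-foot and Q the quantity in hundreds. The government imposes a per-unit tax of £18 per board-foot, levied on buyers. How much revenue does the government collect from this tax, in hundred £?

Tax revenue = £4212 hundred.

Inverting to Q(P) form: Qd = 386 − 4P; Qs = 5P + 134.
Without the tax, 386 − 4P = 5P + 134 gives 9P = 252, so P* = £28 and Q* = 274.
With the tax collected from buyers, demand (in seller-price terms) shifts: Qd = 386 − 4(P + 18).
Solving gives Q = 234 with buyers paying £38 and producers receiving £20 (the £18 wedge).
Revenue = t · Q = 18 · 234 = £4212.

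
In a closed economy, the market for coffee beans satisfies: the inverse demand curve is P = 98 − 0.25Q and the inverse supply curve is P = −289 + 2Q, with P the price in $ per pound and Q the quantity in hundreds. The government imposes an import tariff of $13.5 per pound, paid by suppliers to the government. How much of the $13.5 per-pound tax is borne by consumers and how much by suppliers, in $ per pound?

Inverting to Q(P) form: Qd = 392 − 4P; Qs = 0.5P + 144.5.
Before the tax: set 392 − 4P = 0.5P + 144.5 → P* = $55, Q* = 172.
With the tax collected from suppliers, supply shifts: Qs = 0.5(P − 13.5) + 144.5.
New equilibrium: consumers pay $56.5, suppliers receive $43, Q = 166. (Wedge: Pb − Ps = 13.5.)
Burden on consumers: $1.5; on suppliers: $12. (They sum to $13.5.)
The less price-elastic side of the market bears the larger share of a per-unit tax.

Consumers bear $1.5 per pound; suppliers bear $12 per pound.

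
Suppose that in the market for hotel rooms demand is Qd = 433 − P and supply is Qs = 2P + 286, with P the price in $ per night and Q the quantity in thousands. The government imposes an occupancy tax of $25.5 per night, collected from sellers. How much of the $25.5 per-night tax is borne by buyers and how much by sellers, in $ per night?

Buyers bear $17 per night; sellers bear $8.5 per night.

Without the tax, 433 − P = 2P + 286 gives 3P = 147, so P* = $49 and Q* = 384.
With the tax collected from sellers, supply shifts: Qs = 2(P − 25.5) + 286.
Solving gives Q = 367 with buyers paying $66 and sellers receiving $40.5 (the $25.5 wedge).
Burden on buyers: $17; on sellers: $8.5. (They sum to $25.5.)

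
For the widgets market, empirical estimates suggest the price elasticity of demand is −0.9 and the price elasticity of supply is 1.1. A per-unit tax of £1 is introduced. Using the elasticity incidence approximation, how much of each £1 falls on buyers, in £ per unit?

Incidence ratio: buyers' share ≈ εs / (εs + |εd|) = 1.1 / (1.1 + 0.9) = 0.55.
So buyers bear ≈ 0.55 × £1 = £0.55; suppliers bear £0.45.

Buyers bear ≈ £0.55 per unit.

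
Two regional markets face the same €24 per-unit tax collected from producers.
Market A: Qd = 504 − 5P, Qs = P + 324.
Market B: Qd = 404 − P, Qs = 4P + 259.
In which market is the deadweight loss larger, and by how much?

Market A, by €9.6.

Market A: pre-tax P* = €30, Q* = 354; post-tax Q = 334; deadweight loss = €240.
Market B: pre-tax P* = €29, Q* = 375; post-tax Q = 355.8; deadweight loss = €230.4.
Difference: €240 vs €230.4 → market A is larger by €9.6.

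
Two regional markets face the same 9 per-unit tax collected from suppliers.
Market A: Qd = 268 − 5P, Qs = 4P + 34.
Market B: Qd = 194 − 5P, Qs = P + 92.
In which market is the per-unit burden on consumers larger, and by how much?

Market A: pre-tax P* = 26, Q* = 138; post-tax Q = 118; per-unit burden on consumers = 4.
Market B: pre-tax P* = 17, Q* = 109; post-tax Q = 101.5; per-unit burden on consumers = 1.5.
Difference: 4 vs 1.5 → market A is larger by 2.5.

Market A, by 2.5.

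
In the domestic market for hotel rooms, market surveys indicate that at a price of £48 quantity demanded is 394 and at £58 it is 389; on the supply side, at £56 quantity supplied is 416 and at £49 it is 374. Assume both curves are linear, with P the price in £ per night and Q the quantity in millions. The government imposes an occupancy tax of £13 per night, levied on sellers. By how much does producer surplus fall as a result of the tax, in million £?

Producer surplus falls by £389 million.

Demand slope: (389 − 394)/(58 − 48) = -0.5, so Qd = 418 − 0.5P.
Supply slope: (374 − 416)/(49 − 56) = 6, so Qs = 6P + 80.
Without the tax, 418 − 0.5P = 6P + 80 gives 6.5P = 338, so P* = £52 and Q* = 392.
With the tax collected from sellers, supply shifts: Qs = 6(P − 13) + 80.
New equilibrium: consumers pay £64, sellers receive £51, Q = 386. (Wedge: Pb − Ps = 13.)
ΔPS is the trapezoid between Q = 386 and Q = 392 of height £1: ½ · (392 + 386) · 1 = £389.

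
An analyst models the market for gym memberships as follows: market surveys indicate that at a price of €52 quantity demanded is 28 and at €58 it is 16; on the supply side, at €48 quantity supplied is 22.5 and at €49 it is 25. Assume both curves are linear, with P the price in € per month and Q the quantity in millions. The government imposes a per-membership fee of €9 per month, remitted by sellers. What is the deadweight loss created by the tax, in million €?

Demand slope: (16 − 28)/(58 − 52) = -2, so Qd = 132 − 2P.
Supply slope: (25 − 22.5)/(49 − 48) = 2.5, so Qs = 2.5P − 97.5.
Without the tax, 132 − 2P = 2.5P − 97.5 gives 4.5P = 229.5, so P* = €51 and Q* = 30.
With the tax collected from sellers, supply shifts: Qs = 2.5(P − 9) − 97.5.
Solving gives Q = 20 with buyers paying €56 and sellers receiving €47 (the €9 wedge).
Quantity falls by |ΔQ| = |30 − 20| = 10.
DWL = ½ · t · |ΔQ| = ½ · 9 · 10 = €45.

Deadweight loss = €45 million.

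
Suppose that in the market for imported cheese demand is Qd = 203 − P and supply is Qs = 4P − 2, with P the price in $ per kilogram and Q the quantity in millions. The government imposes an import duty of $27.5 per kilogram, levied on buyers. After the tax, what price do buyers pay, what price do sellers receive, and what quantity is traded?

Buyers pay $63; sellers receive $35.5; quantity = 140.

Without the tax, 203 − P = 4P − 2 gives 5P = 205, so P* = $41 and Q* = 162.
With the tax collected from buyers, demand (in seller-price terms) shifts: Qd = 203 − (P + 27.5).
New equilibrium: buyers pay $63, sellers receive $35.5, Q = 140. (Wedge: Pb − Ps = 27.5.)
The less price-elastic side of the market bears the larger share of a per-unit tax.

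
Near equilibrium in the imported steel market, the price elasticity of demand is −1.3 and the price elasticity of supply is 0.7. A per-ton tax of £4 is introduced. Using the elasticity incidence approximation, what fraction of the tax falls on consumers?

Incidence ratio: consumers' share ≈ εs / (εs + |εd|) = 0.7 / (0.7 + 1.3) = 0.35.
Supply is the less elastic side, so consumers bear the smaller share.

Consumers' share ≈ 0.35.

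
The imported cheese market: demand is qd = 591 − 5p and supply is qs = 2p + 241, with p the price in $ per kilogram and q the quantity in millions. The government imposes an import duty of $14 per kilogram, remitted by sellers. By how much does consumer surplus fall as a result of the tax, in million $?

Consumer surplus falls by $1324 million.

Before the tax: set 591 − 5p = 2p + 241 → p* = $50, q* = 341.
With the tax collected from sellers, supply shifts: qs = 2(p − 14) + 241.
New equilibrium: consumers pay $54, sellers receive $40, q = 321. (Wedge: pb − ps = 14.)
ΔCS is the trapezoid between Q = 321 and Q = 341 of height $4: ½ · (341 + 321) · 4 = $1324.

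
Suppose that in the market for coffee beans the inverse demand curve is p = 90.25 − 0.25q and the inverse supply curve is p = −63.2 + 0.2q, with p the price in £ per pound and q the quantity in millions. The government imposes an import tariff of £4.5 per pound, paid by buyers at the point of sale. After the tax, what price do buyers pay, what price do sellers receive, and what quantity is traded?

Buyers pay £7.5; sellers receive £3; quantity = 331.

Rewrite in direct form: qd = 361 − 4p and qs = 5p + 316.
Without the tax, 361 − 4p = 5p + 316 gives 9p = 45, so p* = £5 and q* = 341.
With the tax collected from buyers, demand (in seller-price terms) shifts: qd = 361 − 4(p + 4.5).
Solving gives q = 331 with buyers paying £7.5 and sellers receiving £3 (the £4.5 wedge).
The less price-elastic side of the market bears the larger share of a per-unit tax.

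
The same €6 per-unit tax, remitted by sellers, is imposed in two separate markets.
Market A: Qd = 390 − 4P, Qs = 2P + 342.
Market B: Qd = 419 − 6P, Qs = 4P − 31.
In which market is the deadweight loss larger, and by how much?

Market B, by €19.2.

Market A: pre-tax P* = €8, Q* = 358; post-tax Q = 350; deadweight loss = €24.
Market B: pre-tax P* = €45, Q* = 149; post-tax Q = 134.6; deadweight loss = €43.2.
Difference: €24 vs €43.2 → market B is larger by €19.2.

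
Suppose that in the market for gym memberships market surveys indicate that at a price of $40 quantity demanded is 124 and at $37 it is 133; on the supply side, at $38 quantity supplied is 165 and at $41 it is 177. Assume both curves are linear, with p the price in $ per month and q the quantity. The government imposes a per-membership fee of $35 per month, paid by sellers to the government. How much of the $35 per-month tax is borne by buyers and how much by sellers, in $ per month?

Buyers bear $20 per month; sellers bear $15 per month.

Demand slope: (133 − 124)/(37 − 40) = -3, so qd = 244 − 3p.
Supply slope: (177 − 165)/(41 − 38) = 4, so qs = 4p + 13.
Without the tax, 244 − 3p = 4p + 13 gives 7p = 231, so p* = $33 and q* = 145.
With the tax collected from sellers, supply shifts: qs = 4(p − 35) + 13.
New equilibrium: buyers pay $53, sellers receive $18, q = 85. (Wedge: pb − ps = 35.)
Burden on buyers: $20; on sellers: $15. (They sum to $35.)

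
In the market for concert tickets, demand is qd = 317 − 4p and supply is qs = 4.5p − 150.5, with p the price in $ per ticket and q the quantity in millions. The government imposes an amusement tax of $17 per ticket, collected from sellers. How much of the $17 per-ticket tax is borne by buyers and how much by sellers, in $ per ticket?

Buyers bear $9 per ticket; sellers bear $8 per ticket.

Without the tax, 317 − 4p = 4.5p − 150.5 gives 8.5p = 467.5, so p* = $55 and q* = 97.
With the tax collected from sellers, supply shifts: qs = 4.5(p − 17) − 150.5.
New equilibrium: buyers pay $64, sellers receive $47, q = 61. (Wedge: pb − ps = 17.)
Burden on buyers: $9; on sellers: $8. (They sum to $17.)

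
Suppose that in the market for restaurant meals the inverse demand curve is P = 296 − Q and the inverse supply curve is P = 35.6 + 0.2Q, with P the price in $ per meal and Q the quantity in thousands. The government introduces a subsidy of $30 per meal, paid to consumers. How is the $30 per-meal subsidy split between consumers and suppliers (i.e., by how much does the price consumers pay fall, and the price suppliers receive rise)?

Consumers gain $25 per meal; suppliers gain $5 per meal.

Inverting to Q(P) form: Qd = 296 − P; Qs = 5P − 178.
Before the subsidy: set 296 − P = 5P − 178 → P* = $79, Q* = 217.
With a per-unit subsidy paid to consumers, each effectively pays P − 30, so demand becomes Qd = 296 − (P − 30).
Solving gives Q = 242 with consumers paying $54 and suppliers receiving $84 (the $30 wedge).
Gain to consumers: $25; to suppliers: $5. (They sum to $30.)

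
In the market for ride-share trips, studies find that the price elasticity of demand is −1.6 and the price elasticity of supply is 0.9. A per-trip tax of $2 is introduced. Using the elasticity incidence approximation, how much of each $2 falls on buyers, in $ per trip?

Buyers bear ≈ $0.72 per trip.

Incidence ratio: buyers' share ≈ εs / (εs + |εd|) = 0.9 / (0.9 + 1.6) = 0.36.
So buyers bear ≈ 0.36 × $2 = $0.72; suppliers bear $1.28.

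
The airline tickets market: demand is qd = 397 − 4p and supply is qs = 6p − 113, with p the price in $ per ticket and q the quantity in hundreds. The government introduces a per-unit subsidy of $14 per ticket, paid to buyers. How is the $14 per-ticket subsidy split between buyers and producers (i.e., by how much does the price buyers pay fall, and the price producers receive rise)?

Buyers gain $8.4 per ticket; producers gain $5.6 per ticket.

Before the subsidy: set 397 − 4p = 6p − 113 → p* = $51, q* = 193.
With a per-unit subsidy paid to buyers, each effectively pays p − 14, so demand becomes qd = 397 − 4(p − 14).
New equilibrium: buyers pay $42.6, producers receive $56.6, q = 226.6. (Wedge: pb − ps = −14.)
Gain to buyers: $8.4; to producers: $5.6. (They sum to $14.)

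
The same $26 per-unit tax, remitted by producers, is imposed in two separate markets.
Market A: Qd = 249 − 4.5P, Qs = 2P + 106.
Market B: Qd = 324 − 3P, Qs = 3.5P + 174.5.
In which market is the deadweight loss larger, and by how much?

Market B, by $78.

Market A: pre-tax P* = $22, Q* = 150; post-tax Q = 114; deadweight loss = $468.
Market B: pre-tax P* = $23, Q* = 255; post-tax Q = 213; deadweight loss = $546.
Difference: $468 vs $546 → market B is larger by $78.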